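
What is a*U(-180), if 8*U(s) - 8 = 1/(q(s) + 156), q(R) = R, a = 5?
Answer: 955/192 ≈ 4.9740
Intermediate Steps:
U(s) = 1 + 1/(8*(156 + s)) (U(s) = 1 + 1/(8*(s + 156)) = 1 + 1/(8*(156 + s)))
a*U(-180) = 5*((1249/8 - 180)/(156 - 180)) = 5*(-191/8/(-24)) = 5*(-1/24*(-191/8)) = 5*(191/192) = 955/192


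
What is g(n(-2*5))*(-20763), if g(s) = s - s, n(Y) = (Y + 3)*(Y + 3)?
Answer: 0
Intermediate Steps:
n(Y) = (3 + Y)² (n(Y) = (3 + Y)*(3 + Y) = (3 + Y)²)
g(s) = 0
g(n(-2*5))*(-20763) = 0*(-20763) = 0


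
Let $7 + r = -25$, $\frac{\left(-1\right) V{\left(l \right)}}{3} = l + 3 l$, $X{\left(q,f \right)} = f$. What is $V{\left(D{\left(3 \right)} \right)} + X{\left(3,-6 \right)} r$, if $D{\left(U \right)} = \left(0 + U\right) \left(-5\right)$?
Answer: $372$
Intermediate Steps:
$D{\left(U \right)} = - 5 U$ ($D{\left(U \right)} = U \left(-5\right) = - 5 U$)
$V{\left(l \right)} = - 12 l$ ($V{\left(l \right)} = - 3 \left(l + 3 l\right) = - 3 \cdot 4 l = - 12 l$)
$r = -32$ ($r = -7 - 25 = -32$)
$V{\left(D{\left(3 \right)} \right)} + X{\left(3,-6 \right)} r = - 12 \left(\left(-5\right) 3\right) - -192 = \left(-12\right) \left(-15\right) + 192 = 180 + 192 = 372$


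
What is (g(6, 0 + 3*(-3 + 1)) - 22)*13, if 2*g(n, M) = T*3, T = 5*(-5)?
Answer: -1547/2 ≈ -773.50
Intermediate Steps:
T = -25
g(n, M) = -75/2 (g(n, M) = (-25*3)/2 = (1/2)*(-75) = -75/2)
(g(6, 0 + 3*(-3 + 1)) - 22)*13 = (-75/2 - 22)*13 = -119/2*13 = -1547/2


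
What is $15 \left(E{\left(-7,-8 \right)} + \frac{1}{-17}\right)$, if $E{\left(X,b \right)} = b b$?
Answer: $\frac{16305}{17} \approx 959.12$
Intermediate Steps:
$E{\left(X,b \right)} = b^{2}$
$15 \left(E{\left(-7,-8 \right)} + \frac{1}{-17}\right) = 15 \left(\left(-8\right)^{2} + \frac{1}{-17}\right) = 15 \left(64 - \frac{1}{17}\right) = 15 \cdot \frac{1087}{17} = \frac{16305}{17}$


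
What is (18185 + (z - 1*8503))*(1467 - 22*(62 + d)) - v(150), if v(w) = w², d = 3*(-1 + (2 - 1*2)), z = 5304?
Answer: 2510134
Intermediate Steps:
d = -3 (d = 3*(-1 + (2 - 2)) = 3*(-1 + 0) = 3*(-1) = -3)
(18185 + (z - 1*8503))*(1467 - 22*(62 + d)) - v(150) = (18185 + (5304 - 1*8503))*(1467 - 22*(62 - 3)) - 1*150² = (18185 + (5304 - 8503))*(1467 - 22*59) - 1*22500 = (18185 - 3199)*(1467 - 1298) - 22500 = 14986*169 - 22500 = 2532634 - 22500 = 2510134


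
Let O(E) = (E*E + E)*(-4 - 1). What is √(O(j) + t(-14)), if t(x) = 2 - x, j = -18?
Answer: I*√1514 ≈ 38.91*I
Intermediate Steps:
O(E) = -5*E - 5*E² (O(E) = (E² + E)*(-5) = (E + E²)*(-5) = -5*E - 5*E²)
√(O(j) + t(-14)) = √(-5*(-18)*(1 - 18) + (2 - 1*(-14))) = √(-5*(-18)*(-17) + (2 + 14)) = √(-1530 + 16) = √(-1514) = I*√1514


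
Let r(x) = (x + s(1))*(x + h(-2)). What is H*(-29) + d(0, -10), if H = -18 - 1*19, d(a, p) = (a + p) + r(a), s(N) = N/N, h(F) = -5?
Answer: 1058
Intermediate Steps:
s(N) = 1
r(x) = (1 + x)*(-5 + x) (r(x) = (x + 1)*(x - 5) = (1 + x)*(-5 + x))
d(a, p) = -5 + p + a² - 3*a (d(a, p) = (a + p) + (-5 + a² - 4*a) = -5 + p + a² - 3*a)
H = -37 (H = -18 - 19 = -37)
H*(-29) + d(0, -10) = -37*(-29) + (-5 - 10 + 0² - 3*0) = 1073 + (-5 - 10 + 0 + 0) = 1073 - 15 = 1058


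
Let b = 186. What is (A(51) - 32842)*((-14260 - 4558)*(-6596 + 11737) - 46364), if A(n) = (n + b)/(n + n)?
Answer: 54035222489199/17 ≈ 3.1785e+12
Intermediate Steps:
A(n) = (186 + n)/(2*n) (A(n) = (n + 186)/(n + n) = (186 + n)/((2*n)) = (186 + n)*(1/(2*n)) = (186 + n)/(2*n))
(A(51) - 32842)*((-14260 - 4558)*(-6596 + 11737) - 46364) = ((½)*(186 + 51)/51 - 32842)*((-14260 - 4558)*(-6596 + 11737) - 46364) = ((½)*(1/51)*237 - 32842)*(-18818*5141 - 46364) = (79/34 - 32842)*(-96743338 - 46364) = -1116549/34*(-96789702) = 54035222489199/17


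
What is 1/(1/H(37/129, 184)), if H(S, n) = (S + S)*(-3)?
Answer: -74/43 ≈ -1.7209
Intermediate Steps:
H(S, n) = -6*S (H(S, n) = (2*S)*(-3) = -6*S)
1/(1/H(37/129, 184)) = 1/(1/(-222/129)) = 1/(1/(-6*37/129)) = 1/(1/(-74/43)) = 1/(-43/74) = -74/43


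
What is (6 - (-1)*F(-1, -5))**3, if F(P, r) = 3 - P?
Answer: 1000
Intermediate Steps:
(6 - (-1)*F(-1, -5))**3 = (6 - (-1)*(3 - 1*(-1)))**3 = (6 - (-1)*(3 + 1))**3 = (6 - (-1)*4)**3 = (6 - 1*(-4))**3 = (6 + 4)**3 = 10**3 = 1000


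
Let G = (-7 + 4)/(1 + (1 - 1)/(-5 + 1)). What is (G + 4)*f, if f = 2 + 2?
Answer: 4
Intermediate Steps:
f = 4
G = -3 (G = -3/(1 + 0/(-4)) = -3/(1 + 0*(-1/4)) = -3/(1 + 0) = -3/1 = -3*1 = -3)
(G + 4)*f = (-3 + 4)*4 = 1*4 = 4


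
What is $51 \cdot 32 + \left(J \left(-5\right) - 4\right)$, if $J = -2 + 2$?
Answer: $1628$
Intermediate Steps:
$J = 0$
$51 \cdot 32 + \left(J \left(-5\right) - 4\right) = 51 \cdot 32 + \left(0 \left(-5\right) - 4\right) = 1632 + \left(0 - 4\right) = 1632 - 4 = 1628$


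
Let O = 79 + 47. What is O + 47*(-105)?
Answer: -4809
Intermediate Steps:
O = 126
O + 47*(-105) = 126 + 47*(-105) = 126 - 4935 = -4809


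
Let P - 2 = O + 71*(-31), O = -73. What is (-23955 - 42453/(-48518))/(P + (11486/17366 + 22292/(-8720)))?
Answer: 10999666063899390/1044166122551441 ≈ 10.534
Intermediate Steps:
P = -2272 (P = 2 + (-73 + 71*(-31)) = 2 + (-73 - 2201) = 2 - 2274 = -2272)
(-23955 - 42453/(-48518))/(P + (11486/17366 + 22292/(-8720))) = (-23955 - 42453/(-48518))/(-2272 + (11486/17366 + 22292/(-8720))) = (-23955 - 42453*(-1/48518))/(-2272 + (11486*(1/17366) + 22292*(-1/8720))) = (-23955 + 42453/48518)/(-2272 + (5743/8683 - 5573/2180)) = -1162206237/(48518*(-2272 - 35870619/18928940)) = -1162206237/(48518*(-43042422299/18928940)) = -1162206237/48518*(-18928940/43042422299) = 10999666063899390/1044166122551441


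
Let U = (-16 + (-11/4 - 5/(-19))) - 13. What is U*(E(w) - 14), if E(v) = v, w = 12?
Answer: 2393/38 ≈ 62.974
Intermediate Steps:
U = -2393/76 (U = (-16 + (-11*¼ - 5*(-1/19))) - 13 = (-16 + (-11/4 + 5/19)) - 13 = (-16 - 189/76) - 13 = -1405/76 - 13 = -2393/76 ≈ -31.487)
U*(E(w) - 14) = -2393*(12 - 14)/76 = -2393/76*(-2) = 2393/38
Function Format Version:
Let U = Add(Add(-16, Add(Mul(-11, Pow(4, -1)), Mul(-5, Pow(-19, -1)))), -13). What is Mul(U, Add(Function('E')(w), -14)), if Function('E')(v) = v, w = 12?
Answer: Rational(2393, 38) ≈ 62.974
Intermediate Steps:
U = Rational(-2393, 76) (U = Add(Add(-16, Add(Mul(-11, Rational(1, 4)), Mul(-5, Rational(-1, 19)))), -13) = Add(Add(-16, Add(Rational(-11, 4), Rational(5, 19))), -13) = Add(Add(-16, Rational(-189, 76)), -13) = Add(Rational(-1405, 76), -13) = Rational(-2393, 76) ≈ -31.487)
Mul(U, Add(Function('E')(w), -14)) = Mul(Rational(-2393, 76), Add(12, -14)) = Mul(Rational(-2393, 76), -2) = Rational(2393, 38)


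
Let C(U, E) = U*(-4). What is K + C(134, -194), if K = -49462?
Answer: -49998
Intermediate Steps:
C(U, E) = -4*U
K + C(134, -194) = -49462 - 4*134 = -49462 - 536 = -49998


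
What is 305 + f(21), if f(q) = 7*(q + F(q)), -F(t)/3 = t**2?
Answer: -8809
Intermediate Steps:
F(t) = -3*t**2
f(q) = -21*q**2 + 7*q (f(q) = 7*(q - 3*q**2) = -21*q**2 + 7*q)
305 + f(21) = 305 + 7*21*(1 - 3*21) = 305 + 7*21*(1 - 63) = 305 + 7*21*(-62) = 305 - 9114 = -8809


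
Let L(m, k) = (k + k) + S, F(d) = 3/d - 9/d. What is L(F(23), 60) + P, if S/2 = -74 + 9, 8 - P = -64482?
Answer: 64480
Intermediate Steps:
P = 64490 (P = 8 - 1*(-64482) = 8 + 64482 = 64490)
S = -130 (S = 2*(-74 + 9) = 2*(-65) = -130)
F(d) = -6/d
L(m, k) = -130 + 2*k (L(m, k) = (k + k) - 130 = 2*k - 130 = -130 + 2*k)
L(F(23), 60) + P = (-130 + 2*60) + 64490 = (-130 + 120) + 64490 = -10 + 64490 = 64480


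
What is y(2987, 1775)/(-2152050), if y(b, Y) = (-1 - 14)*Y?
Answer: 355/28694 ≈ 0.012372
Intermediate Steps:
y(b, Y) = -15*Y
y(2987, 1775)/(-2152050) = -15*1775/(-2152050) = -26625*(-1/2152050) = 355/28694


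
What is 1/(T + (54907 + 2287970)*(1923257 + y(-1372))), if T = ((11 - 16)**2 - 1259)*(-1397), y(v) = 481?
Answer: 1/4507083238124 ≈ 2.2187e-13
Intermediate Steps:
T = 1723898 (T = ((-5)**2 - 1259)*(-1397) = (25 - 1259)*(-1397) = -1234*(-1397) = 1723898)
1/(T + (54907 + 2287970)*(1923257 + y(-1372))) = 1/(1723898 + (54907 + 2287970)*(1923257 + 481)) = 1/(1723898 + 2342877*1923738) = 1/(1723898 + 4507081514226) = 1/4507083238124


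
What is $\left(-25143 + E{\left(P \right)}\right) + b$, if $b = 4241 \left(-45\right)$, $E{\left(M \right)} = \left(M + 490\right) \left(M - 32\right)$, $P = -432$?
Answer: $-242900$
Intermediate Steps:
$E{\left(M \right)} = \left(-32 + M\right) \left(490 + M\right)$ ($E{\left(M \right)} = \left(490 + M\right) \left(-32 + M\right) = \left(-32 + M\right) \left(490 + M\right)$)
$b = -190845$
$\left(-25143 + E{\left(P \right)}\right) + b = \left(-25143 + \left(-15680 + \left(-432\right)^{2} + 458 \left(-432\right)\right)\right) - 190845 = \left(-25143 - 26912\right) - 190845 = -52055 - 190845 = -242900$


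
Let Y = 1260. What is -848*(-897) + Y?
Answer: 761916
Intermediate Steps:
-848*(-897) + Y = -848*(-897) + 1260 = 760656 + 1260 = 761916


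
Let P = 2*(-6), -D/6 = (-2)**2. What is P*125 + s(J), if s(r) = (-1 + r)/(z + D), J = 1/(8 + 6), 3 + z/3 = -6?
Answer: -1070987/714 ≈ -1500.0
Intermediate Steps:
D = -24 (D = -6*(-2)**2 = -6*4 = -24)
z = -27 (z = -9 + 3*(-6) = -9 - 18 = -27)
J = 1/14 ≈ 0.071429
s(r) = 1/51 - r/51 (s(r) = (-1 + r)/(-27 - 24) = (-1 + r)/(-51) = (-1 + r)*(-1/51) = 1/51 - r/51)
P = -12
P*125 + s(J) = -12*125 + (1/51 - 1/51*1/14) = -1500 + (1/51 - 1/714) = -1500 + 13/714 = -1070987/714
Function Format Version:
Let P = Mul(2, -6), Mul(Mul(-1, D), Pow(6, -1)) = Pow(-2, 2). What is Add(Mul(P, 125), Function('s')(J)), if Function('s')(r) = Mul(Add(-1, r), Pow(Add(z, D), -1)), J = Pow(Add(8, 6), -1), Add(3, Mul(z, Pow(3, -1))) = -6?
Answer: Rational(-1070987, 714) ≈ -1500.0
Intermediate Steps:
D = -24 (D = Mul(-6, Pow(-2, 2)) = Mul(-6, 4) = -24)
z = -27 (z = Add(-9, Mul(3, -6)) = Add(-9, -18) = -27)
J = Rational(1, 14) (J = Pow(14, -1) = Rational(1, 14) ≈ 0.071429)
Function('s')(r) = Add(Rational(1, 51), Mul(Rational(-1, 51), r)) (Function('s')(r) = Mul(Add(-1, r), Pow(Add(-27, -24), -1)) = Mul(Add(-1, r), Pow(-51, -1)) = Mul(Add(-1, r), Rational(-1, 51)) = Add(Rational(1, 51), Mul(Rational(-1, 51), r)))
P = -12
Add(Mul(P, 125), Function('s')(J)) = Add(Mul(-12, 125), Add(Rational(1, 51), Mul(Rational(-1, 51), Rational(1, 14)))) = Add(-1500, Add(Rational(1, 51), Rational(-1, 714))) = Add(-1500, Rational(13, 714)) = Rational(-1070987, 714)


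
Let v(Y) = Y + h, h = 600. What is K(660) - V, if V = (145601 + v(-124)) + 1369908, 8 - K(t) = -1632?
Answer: -1514345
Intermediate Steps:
K(t) = 1640 (K(t) = 8 - 1*(-1632) = 8 + 1632 = 1640)
v(Y) = 600 + Y (v(Y) = Y + 600 = 600 + Y)
V = 1515985 (V = (145601 + (600 - 124)) + 1369908 = (145601 + 476) + 1369908 = 146077 + 1369908 = 1515985)
K(660) - V = 1640 - 1*1515985 = 1640 - 1515985 = -1514345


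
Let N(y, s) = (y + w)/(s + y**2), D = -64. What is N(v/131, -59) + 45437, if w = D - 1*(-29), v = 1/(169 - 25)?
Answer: 953970414921427/20995179263 ≈ 45438.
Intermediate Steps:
v = 1/144 ≈ 0.0069444
w = -35 (w = -64 - 1*(-29) = -64 + 29 = -35)
N(y, s) = (-35 + y)/(s + y**2) (N(y, s) = (y - 35)/(s + y**2) = (-35 + y)/(s + y**2))
N(v/131, -59) + 45437 = (-35 + (1/144)/131)/(-59 + ((1/144)/131)**2) + 45437 = (-35 + (1/144)*(1/131))/(-59 + ((1/144)*(1/131))**2) + 45437 = (-35 + 1/18864)/(-59 + (1/18864)**2) + 45437 = -660239/18864/(-59 + 1/355850496) + 45437 = -660239/18864/(-20995179263/355850496) + 45437 = -355850496/20995179263*(-660239/18864) + 45437 = 12454748496/20995179263 + 45437 = 953970414921427/20995179263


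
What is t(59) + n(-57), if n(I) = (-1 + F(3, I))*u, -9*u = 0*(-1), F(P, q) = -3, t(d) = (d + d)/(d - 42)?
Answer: 118/17 ≈ 6.9412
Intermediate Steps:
t(d) = 2*d/(-42 + d) (t(d) = (2*d)/(-42 + d) = 2*d/(-42 + d))
u = 0 (u = -0*(-1) = -⅑*0 = 0)
n(I) = 0 (n(I) = (-1 - 3)*0 = -4*0 = 0)
t(59) + n(-57) = 2*59/(-42 + 59) + 0 = 2*59/17 + 0 = 2*59*(1/17) + 0 = 118/17 + 0 = 118/17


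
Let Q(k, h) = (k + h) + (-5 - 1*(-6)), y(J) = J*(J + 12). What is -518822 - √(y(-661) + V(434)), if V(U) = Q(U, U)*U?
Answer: -518822 - √806135 ≈ -5.1972e+5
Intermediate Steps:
y(J) = J*(12 + J)
Q(k, h) = 1 + h + k (Q(k, h) = (h + k) + (-5 + 6) = (h + k) + 1 = 1 + h + k)
V(U) = U*(1 + 2*U) (V(U) = (1 + U + U)*U = (1 + 2*U)*U = U*(1 + 2*U))
-518822 - √(y(-661) + V(434)) = -518822 - √(-661*(12 - 661) + 434*(1 + 2*434)) = -518822 - √(-661*(-649) + 434*(1 + 868)) = -518822 - √(428989 + 434*869) = -518822 - √(428989 + 377146) = -518822 - √806135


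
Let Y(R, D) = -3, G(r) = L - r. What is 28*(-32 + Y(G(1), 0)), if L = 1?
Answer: -980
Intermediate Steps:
G(r) = 1 - r
28*(-32 + Y(G(1), 0)) = 28*(-32 - 3) = 28*(-35) = -980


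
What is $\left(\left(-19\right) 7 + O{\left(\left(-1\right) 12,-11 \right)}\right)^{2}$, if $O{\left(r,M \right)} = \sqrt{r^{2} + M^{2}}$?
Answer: $\left(133 - \sqrt{265}\right)^{2} \approx 13624.0$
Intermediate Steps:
$O{\left(r,M \right)} = \sqrt{M^{2} + r^{2}}$
$\left(\left(-19\right) 7 + O{\left(\left(-1\right) 12,-11 \right)}\right)^{2} = \left(\left(-19\right) 7 + \sqrt{\left(-11\right)^{2} + \left(\left(-1\right) 12\right)^{2}}\right)^{2} = \left(-133 + \sqrt{121 + \left(-12\right)^{2}}\right)^{2} = \left(-133 + \sqrt{121 + 144}\right)^{2} = \left(-133 + \sqrt{265}\right)^{2}$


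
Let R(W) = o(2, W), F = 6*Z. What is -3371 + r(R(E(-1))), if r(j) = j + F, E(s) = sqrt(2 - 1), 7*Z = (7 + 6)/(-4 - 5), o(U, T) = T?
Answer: -70796/21 ≈ -3371.2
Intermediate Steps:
Z = -13/63 (Z = ((7 + 6)/(-4 - 5))/7 = (13/(-9))/7 = (13*(-1/9))/7 = (1/7)*(-13/9) = -13/63 ≈ -0.20635)
E(s) = 1 (E(s) = sqrt(1) = 1)
F = -26/21 (F = 6*(-13/63) = -26/21 ≈ -1.2381)
R(W) = W
r(j) = -26/21 + j (r(j) = j - 26/21 = -26/21 + j)
-3371 + r(R(E(-1))) = -3371 + (-26/21 + 1) = -3371 - 5/21 = -70796/21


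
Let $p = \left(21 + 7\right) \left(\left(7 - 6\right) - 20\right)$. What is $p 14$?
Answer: $-7448$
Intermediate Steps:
$p = -532$ ($p = 28 \left(\left(7 - 6\right) - 20\right) = 28 \left(1 - 20\right) = 28 \left(-19\right) = -532$)
$p 14 = \left(-532\right) 14 = -7448$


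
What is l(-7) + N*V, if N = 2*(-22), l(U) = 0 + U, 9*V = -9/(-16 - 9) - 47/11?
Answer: 2729/225 ≈ 12.129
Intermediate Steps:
V = -1076/2475 (V = (-9/(-16 - 9) - 47/11)/9 = (-9/(-25) - 47*1/11)/9 = (-9*(-1/25) - 47/11)/9 = (9/25 - 47/11)/9 = (1/9)*(-1076/275) = -1076/2475 ≈ -0.43475)
l(U) = U
N = -44
l(-7) + N*V = -7 - 44*(-1076/2475) = -7 + 4304/225 = 2729/225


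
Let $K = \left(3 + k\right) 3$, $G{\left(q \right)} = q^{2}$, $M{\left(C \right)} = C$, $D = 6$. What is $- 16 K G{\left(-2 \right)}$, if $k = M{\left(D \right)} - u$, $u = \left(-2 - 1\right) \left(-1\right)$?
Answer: $-1152$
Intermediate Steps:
$u = 3$ ($u = \left(-3\right) \left(-1\right) = 3$)
$k = 3$ ($k = 6 - 3 = 3$)
$K = 18$ ($K = \left(3 + 3\right) 3 = 6 \cdot 3 = 18$)
$- 16 K G{\left(-2 \right)} = \left(-16\right) 18 \left(-2\right)^{2} = \left(-288\right) 4 = -1152$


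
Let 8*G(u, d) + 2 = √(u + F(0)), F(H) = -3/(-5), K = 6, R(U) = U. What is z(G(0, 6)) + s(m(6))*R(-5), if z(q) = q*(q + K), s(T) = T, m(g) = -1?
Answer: 1143/320 + 11*√15/80 ≈ 4.1044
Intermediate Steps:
F(H) = ⅗ (F(H) = -3*(-⅕) = ⅗)
G(u, d) = -¼ + √(⅗ + u)/8 (G(u, d) = -¼ + √(u + ⅗)/8 = -¼ + √(⅗ + u)/8)
z(q) = q*(6 + q) (z(q) = q*(q + 6) = q*(6 + q))
z(G(0, 6)) + s(m(6))*R(-5) = (-¼ + √(15 + 25*0)/40)*(6 + (-¼ + √(15 + 25*0)/40)) - 1*(-5) = (-¼ + √(15 + 0)/40)*(6 + (-¼ + √(15 + 0)/40)) + 5 = (-¼ + √15/40)*(6 + (-¼ + √15/40)) + 5 = (-¼ + √15/40)*(23/4 + √15/40) + 5 = 5 + (-¼ + √15/40)*(23/4 + √15/40)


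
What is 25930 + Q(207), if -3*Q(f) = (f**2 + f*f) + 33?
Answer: -2647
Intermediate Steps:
Q(f) = -11 - 2*f**2/3 (Q(f) = -((f**2 + f*f) + 33)/3 = -((f**2 + f**2) + 33)/3 = -(2*f**2 + 33)/3 = -(33 + 2*f**2)/3 = -11 - 2*f**2/3)
25930 + Q(207) = 25930 + (-11 - 2/3*207**2) = 25930 + (-11 - 2/3*42849) = 25930 + (-11 - 28566) = 25930 - 28577 = -2647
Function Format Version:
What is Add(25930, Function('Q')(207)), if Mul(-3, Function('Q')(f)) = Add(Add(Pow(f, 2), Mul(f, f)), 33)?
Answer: -2647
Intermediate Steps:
Function('Q')(f) = Add(-11, Mul(Rational(-2, 3), Pow(f, 2))) (Function('Q')(f) = Mul(Rational(-1, 3), Add(Add(Pow(f, 2), Mul(f, f)), 33)) = Mul(Rational(-1, 3), Add(Add(Pow(f, 2), Pow(f, 2)), 33)) = Mul(Rational(-1, 3), Add(Mul(2, Pow(f, 2)), 33)) = Mul(Rational(-1, 3), Add(33, Mul(2, Pow(f, 2)))) = Add(-11, Mul(Rational(-2, 3), Pow(f, 2))))
Add(25930, Function('Q')(207)) = Add(25930, Add(-11, Mul(Rational(-2, 3), Pow(207, 2)))) = Add(25930, Add(-11, Mul(Rational(-2, 3), 42849))) = Add(25930, Add(-11, -28566)) = Add(25930, -28577) = -2647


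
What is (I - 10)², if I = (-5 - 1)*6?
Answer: 2116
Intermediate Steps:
I = -36 (I = -6*6 = -36)
(I - 10)² = (-36 - 10)² = (-46)² = 2116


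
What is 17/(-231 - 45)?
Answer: -17/276 ≈ -0.061594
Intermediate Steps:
17/(-231 - 45) = 17/(-276) = -1/276*17 = -17/276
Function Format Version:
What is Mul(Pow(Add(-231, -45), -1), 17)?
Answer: Rational(-17, 276) ≈ -0.061594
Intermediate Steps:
Mul(Pow(Add(-231, -45), -1), 17) = Mul(Pow(-276, -1), 17) = Mul(Rational(-1, 276), 17) = Rational(-17, 276)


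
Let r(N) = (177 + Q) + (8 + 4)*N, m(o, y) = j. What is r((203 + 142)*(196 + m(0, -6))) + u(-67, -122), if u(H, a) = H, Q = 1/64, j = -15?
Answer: 47964801/64 ≈ 7.4945e+5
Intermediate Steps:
Q = 1/64 ≈ 0.015625
m(o, y) = -15
r(N) = 11329/64 + 12*N (r(N) = (177 + 1/64) + (8 + 4)*N = 11329/64 + 12*N)
r((203 + 142)*(196 + m(0, -6))) + u(-67, -122) = (11329/64 + 12*((203 + 142)*(196 - 15))) - 67 = (11329/64 + 12*(345*181)) - 67 = (11329/64 + 12*62445) - 67 = (11329/64 + 749340) - 67 = 47969089/64 - 67 = 47964801/64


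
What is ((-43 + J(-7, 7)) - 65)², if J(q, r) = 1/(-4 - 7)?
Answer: 1413721/121 ≈ 11684.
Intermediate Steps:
J(q, r) = -1/11 (J(q, r) = 1/(-11) = -1/11)
((-43 + J(-7, 7)) - 65)² = ((-43 - 1/11) - 65)² = (-474/11 - 65)² = (-1189/11)² = 1413721/121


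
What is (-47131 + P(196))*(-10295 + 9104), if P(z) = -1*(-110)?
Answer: 56002011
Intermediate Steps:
P(z) = 110
(-47131 + P(196))*(-10295 + 9104) = (-47131 + 110)*(-10295 + 9104) = -47021*(-1191) = 56002011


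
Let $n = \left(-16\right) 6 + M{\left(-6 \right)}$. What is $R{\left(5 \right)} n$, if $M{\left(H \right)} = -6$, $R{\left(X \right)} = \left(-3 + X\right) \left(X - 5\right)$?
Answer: $0$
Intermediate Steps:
$R{\left(X \right)} = \left(-5 + X\right) \left(-3 + X\right)$ ($R{\left(X \right)} = \left(-3 + X\right) \left(-5 + X\right) = \left(-5 + X\right) \left(-3 + X\right)$)
$n = -102$ ($n = \left(-16\right) 6 - 6 = -96 - 6 = -102$)
$R{\left(5 \right)} n = \left(15 + 5^{2} - 40\right) \left(-102\right) = \left(15 + 25 - 40\right) \left(-102\right) = 0 \left(-102\right) = 0$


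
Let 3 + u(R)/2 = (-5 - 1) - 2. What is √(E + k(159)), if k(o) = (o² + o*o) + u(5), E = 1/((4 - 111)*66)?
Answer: √2520522988698/7062 ≈ 224.81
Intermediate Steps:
u(R) = -22 (u(R) = -6 + 2*((-5 - 1) - 2) = -6 + 2*(-6 - 2) = -6 + 2*(-8) = -6 - 16 = -22)
E = -1/7062 (E = 1/(-107*66) = 1/(-7062) = -1/7062 ≈ -0.00014160)
k(o) = -22 + 2*o² (k(o) = (o² + o*o) - 22 = (o² + o²) - 22 = 2*o² - 22 = -22 + 2*o²)
√(E + k(159)) = √(-1/7062 + (-22 + 2*159²)) = √(-1/7062 + (-22 + 2*25281)) = √(-1/7062 + (-22 + 50562)) = √(-1/7062 + 50540) = √(356913479/7062) = √2520522988698/7062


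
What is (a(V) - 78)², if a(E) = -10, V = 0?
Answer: 7744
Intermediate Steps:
(a(V) - 78)² = (-10 - 78)² = (-88)² = 7744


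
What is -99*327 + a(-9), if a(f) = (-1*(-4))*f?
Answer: -32409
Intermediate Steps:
a(f) = 4*f
-99*327 + a(-9) = -99*327 + 4*(-9) = -32373 - 36 = -32409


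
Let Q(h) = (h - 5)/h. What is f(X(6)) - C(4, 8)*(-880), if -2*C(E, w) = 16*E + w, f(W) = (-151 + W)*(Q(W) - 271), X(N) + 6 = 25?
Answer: 75900/19 ≈ 3994.7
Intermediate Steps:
Q(h) = (-5 + h)/h
X(N) = 19 (X(N) = -6 + 25 = 19)
f(W) = (-271 + (-5 + W)/W)*(-151 + W) (f(W) = (-151 + W)*((-5 + W)/W - 271) = (-151 + W)*(-271 + (-5 + W)/W) = (-271 + (-5 + W)/W)*(-151 + W))
C(E, w) = -8*E - w/2 (C(E, w) = -(16*E + w)/2 = -(w + 16*E)/2 = -8*E - w/2)
f(X(6)) - C(4, 8)*(-880) = (40765 - 270*19 + 755/19) - (-8*4 - ½*8)*(-880) = (40765 - 5130 + 755*(1/19)) - (-32 - 4)*(-880) = (40765 - 5130 + 755/19) - (-36)*(-880) = 677820/19 - 1*31680 = 677820/19 - 31680 = 75900/19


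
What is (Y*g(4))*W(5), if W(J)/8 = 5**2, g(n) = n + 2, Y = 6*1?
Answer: 7200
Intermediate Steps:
Y = 6
g(n) = 2 + n
W(J) = 200 (W(J) = 8*5**2 = 8*25 = 200)
(Y*g(4))*W(5) = (6*(2 + 4))*200 = (6*6)*200 = 36*200 = 7200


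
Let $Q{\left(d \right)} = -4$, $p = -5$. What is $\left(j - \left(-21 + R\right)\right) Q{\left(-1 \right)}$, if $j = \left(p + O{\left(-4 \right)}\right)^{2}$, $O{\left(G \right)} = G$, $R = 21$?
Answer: $-324$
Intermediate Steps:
$j = 81$ ($j = \left(-5 - 4\right)^{2} = \left(-9\right)^{2} = 81$)
$\left(j - \left(-21 + R\right)\right) Q{\left(-1 \right)} = \left(81 + \left(21 - 21\right)\right) \left(-4\right) = \left(81 + 0\right) \left(-4\right) = 81 \left(-4\right) = -324$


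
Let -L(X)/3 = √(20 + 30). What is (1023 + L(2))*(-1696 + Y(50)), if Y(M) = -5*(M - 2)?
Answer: -1980528 + 29040*√2 ≈ -1.9395e+6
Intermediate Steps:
Y(M) = 10 - 5*M (Y(M) = -5*(-2 + M) = 10 - 5*M)
L(X) = -15*√2 (L(X) = -3*√(20 + 30) = -15*√2)
(1023 + L(2))*(-1696 + Y(50)) = (1023 - 15*√2)*(-1696 + (10 - 5*50)) = (1023 - 15*√2)*(-1696 + (10 - 250)) = (1023 - 15*√2)*(-1696 - 240) = (1023 - 15*√2)*(-1936) = -1980528 + 29040*√2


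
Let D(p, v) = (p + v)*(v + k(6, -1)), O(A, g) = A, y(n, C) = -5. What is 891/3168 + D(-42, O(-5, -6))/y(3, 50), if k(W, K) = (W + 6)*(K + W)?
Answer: 16553/32 ≈ 517.28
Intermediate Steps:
k(W, K) = (6 + W)*(K + W)
D(p, v) = (60 + v)*(p + v) (D(p, v) = (p + v)*(v + (6² + 6*(-1) + 6*6 - 1*6)) = (p + v)*(v + (36 - 6 + 36 - 6)) = (p + v)*(v + 60) = (p + v)*(60 + v) = (60 + v)*(p + v))
891/3168 + D(-42, O(-5, -6))/y(3, 50) = 891/3168 + ((-5)² + 60*(-42) + 60*(-5) - 42*(-5))/(-5) = 891*(1/3168) + (25 - 2520 - 300 + 210)*(-⅕) = 9/32 - 2585*(-⅕) = 9/32 + 517 = 16553/32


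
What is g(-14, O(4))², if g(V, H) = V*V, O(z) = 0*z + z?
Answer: 38416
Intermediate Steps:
O(z) = z (O(z) = 0 + z = z)
g(V, H) = V²
g(-14, O(4))² = ((-14)²)² = 196² = 38416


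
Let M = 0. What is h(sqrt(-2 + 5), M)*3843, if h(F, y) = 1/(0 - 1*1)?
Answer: -3843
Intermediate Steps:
h(F, y) = -1 (h(F, y) = 1/(0 - 1) = 1/(-1) = -1)
h(sqrt(-2 + 5), M)*3843 = -1*3843 = -3843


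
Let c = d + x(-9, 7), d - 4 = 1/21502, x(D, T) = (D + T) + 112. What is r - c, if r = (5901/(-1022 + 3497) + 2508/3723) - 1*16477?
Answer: -365171688625481/22014285150 ≈ -16588.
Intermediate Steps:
x(D, T) = 112 + D + T
d = 86009/21502 (d = 4 + 1/21502 = 86009/21502 ≈ 4.0000)
r = -16866433778/1023825 (r = (5901/2475 + 2508*(1/3723)) - 16477 = (5901*(1/2475) + 836/1241) - 16477 = (1967/825 + 836/1241) - 16477 = 3130747/1023825 - 16477 = -16866433778/1023825 ≈ -16474.)
c = 2451229/21502 (c = 86009/21502 + (112 - 9 + 7) = 86009/21502 + 110 = 2451229/21502 ≈ 114.00)
r - c = -16866433778/1023825 - 1*2451229/21502 = -16866433778/1023825 - 2451229/21502 = -365171688625481/22014285150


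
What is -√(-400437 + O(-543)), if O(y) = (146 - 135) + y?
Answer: -I*√400969 ≈ -633.22*I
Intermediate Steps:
O(y) = 11 + y
-√(-400437 + O(-543)) = -√(-400437 + (11 - 543)) = -√(-400437 - 532) = -√(-400969) = -I*√400969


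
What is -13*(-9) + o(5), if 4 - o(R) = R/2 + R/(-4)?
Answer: 479/4 ≈ 119.75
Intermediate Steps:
o(R) = 4 - R/4 (o(R) = 4 - (R/2 + R/(-4)) = 4 - (R*(1/2) + R*(-1/4)) = 4 - (R/2 - R/4) = 4 - R/4)
-13*(-9) + o(5) = -13*(-9) + (4 - 1/4*5) = 117 + (4 - 5/4) = 117 + 11/4 = 479/4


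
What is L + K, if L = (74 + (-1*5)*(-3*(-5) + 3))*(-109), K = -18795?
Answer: -17051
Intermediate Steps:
L = 1744 (L = (74 - 5*(15 + 3))*(-109) = (74 - 5*18)*(-109) = (74 - 90)*(-109) = -16*(-109) = 1744)
L + K = 1744 - 18795 = -17051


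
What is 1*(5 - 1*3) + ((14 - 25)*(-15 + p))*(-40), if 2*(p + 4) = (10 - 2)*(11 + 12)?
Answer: 32122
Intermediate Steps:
p = 88 (p = -4 + ((10 - 2)*(11 + 12))/2 = -4 + (8*23)/2 = -4 + (1/2)*184 = -4 + 92 = 88)
1*(5 - 1*3) + ((14 - 25)*(-15 + p))*(-40) = 1*(5 - 1*3) + ((14 - 25)*(-15 + 88))*(-40) = 1*(5 - 3) - 11*73*(-40) = 1*2 - 803*(-40) = 2 + 32120 = 32122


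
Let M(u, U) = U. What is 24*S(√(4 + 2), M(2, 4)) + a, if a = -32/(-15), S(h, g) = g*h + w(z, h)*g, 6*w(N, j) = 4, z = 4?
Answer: 992/15 + 96*√6 ≈ 301.28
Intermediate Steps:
w(N, j) = ⅔ (w(N, j) = (⅙)*4 = ⅔)
S(h, g) = 2*g/3 + g*h (S(h, g) = g*h + 2*g/3 = 2*g/3 + g*h)
a = 32/15 (a = -32*(-1/15) = 32/15 ≈ 2.1333)
24*S(√(4 + 2), M(2, 4)) + a = 24*((⅓)*4*(2 + 3*√(4 + 2))) + 32/15 = 24*((⅓)*4*(2 + 3*√6)) + 32/15 = 24*(8/3 + 4*√6) + 32/15 = (64 + 96*√6) + 32/15 = 992/15 + 96*√6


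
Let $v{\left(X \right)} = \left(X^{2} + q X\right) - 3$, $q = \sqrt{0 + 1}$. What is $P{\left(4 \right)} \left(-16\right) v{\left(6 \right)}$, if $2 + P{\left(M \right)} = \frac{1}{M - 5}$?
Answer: $1872$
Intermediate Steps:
$q = 1$ ($q = \sqrt{1} = 1$)
$P{\left(M \right)} = -2 + \frac{1}{-5 + M}$ ($P{\left(M \right)} = -2 + \frac{1}{M - 5} = -2 + \frac{1}{-5 + M}$)
$v{\left(X \right)} = -3 + X + X^{2}$ ($v{\left(X \right)} = \left(X^{2} + 1 X\right) - 3 = \left(X^{2} + X\right) - 3 = \left(X + X^{2}\right) - 3 = -3 + X + X^{2}$)
$P{\left(4 \right)} \left(-16\right) v{\left(6 \right)} = \frac{11 - 8}{-5 + 4} \left(-16\right) \left(-3 + 6 + 6^{2}\right) = \frac{11 - 8}{-1} \left(-16\right) \left(-3 + 6 + 36\right) = \left(-1\right) 3 \left(-16\right) 39 = \left(-3\right) \left(-16\right) 39 = 48 \cdot 39 = 1872$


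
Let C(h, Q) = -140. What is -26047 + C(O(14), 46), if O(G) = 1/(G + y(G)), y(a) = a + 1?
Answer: -26187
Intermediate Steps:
y(a) = 1 + a
O(G) = 1/(1 + 2*G) (O(G) = 1/(G + (1 + G)) = 1/(1 + 2*G))
-26047 + C(O(14), 46) = -26047 - 140 = -26187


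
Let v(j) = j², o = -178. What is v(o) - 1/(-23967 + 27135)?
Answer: 100374911/3168 ≈ 31684.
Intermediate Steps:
v(o) - 1/(-23967 + 27135) = (-178)² - 1/(-23967 + 27135) = 31684 - 1/3168 = 100374911/3168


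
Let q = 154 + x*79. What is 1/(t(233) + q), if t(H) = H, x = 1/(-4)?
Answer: 4/1469 ≈ 0.0027229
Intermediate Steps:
x = -1/4 ≈ -0.25000
q = 537/4 (q = 154 - 1/4*79 = 154 - 79/4 = 537/4 ≈ 134.25)
1/(t(233) + q) = 1/(233 + 537/4) = 1/(1469/4) = 4/1469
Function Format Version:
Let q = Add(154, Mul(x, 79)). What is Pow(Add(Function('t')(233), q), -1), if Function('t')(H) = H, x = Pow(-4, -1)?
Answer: Rational(4, 1469) ≈ 0.0027229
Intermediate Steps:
x = Rational(-1, 4) ≈ -0.25000
q = Rational(537, 4) (q = Add(154, Mul(Rational(-1, 4), 79)) = Add(154, Rational(-79, 4)) = Rational(537, 4) ≈ 134.25)
Pow(Add(Function('t')(233), q), -1) = Pow(Add(233, Rational(537, 4)), -1) = Pow(Rational(1469, 4), -1) = Rational(4, 1469)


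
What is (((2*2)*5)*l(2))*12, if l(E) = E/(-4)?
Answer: -120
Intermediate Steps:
l(E) = -E/4 (l(E) = E*(-¼) = -E/4)
(((2*2)*5)*l(2))*12 = (((2*2)*5)*(-¼*2))*12 = ((4*5)*(-½))*12 = (20*(-½))*12 = -10*12 = -120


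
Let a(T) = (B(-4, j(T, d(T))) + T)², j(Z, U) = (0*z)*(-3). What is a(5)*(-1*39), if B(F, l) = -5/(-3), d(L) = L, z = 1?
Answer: -5200/3 ≈ -1733.3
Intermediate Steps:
j(Z, U) = 0 (j(Z, U) = (0*1)*(-3) = 0*(-3) = 0)
B(F, l) = 5/3 (B(F, l) = -5*(-⅓) = 5/3)
a(T) = (5/3 + T)²
a(5)*(-1*39) = ((5 + 3*5)²/9)*(-1*39) = ((5 + 15)²/9)*(-39) = ((⅑)*20²)*(-39) = ((⅑)*400)*(-39) = (400/9)*(-39) = -5200/3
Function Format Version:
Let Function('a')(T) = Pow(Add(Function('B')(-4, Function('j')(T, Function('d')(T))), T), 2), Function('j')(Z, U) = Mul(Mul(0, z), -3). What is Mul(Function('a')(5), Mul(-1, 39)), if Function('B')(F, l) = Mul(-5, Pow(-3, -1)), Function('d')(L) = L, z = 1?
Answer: Rational(-5200, 3) ≈ -1733.3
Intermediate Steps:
Function('j')(Z, U) = 0 (Function('j')(Z, U) = Mul(Mul(0, 1), -3) = Mul(0, -3) = 0)
Function('B')(F, l) = Rational(5, 3) (Function('B')(F, l) = Mul(-5, Rational(-1, 3)) = Rational(5, 3))
Function('a')(T) = Pow(Add(Rational(5, 3), T), 2)
Mul(Function('a')(5), Mul(-1, 39)) = Mul(Mul(Rational(1, 9), Pow(Add(5, Mul(3, 5)), 2)), Mul(-1, 39)) = Mul(Mul(Rational(1, 9), Pow(Add(5, 15), 2)), -39) = Mul(Mul(Rational(1, 9), Pow(20, 2)), -39) = Mul(Mul(Rational(1, 9), 400), -39) = Mul(Rational(400, 9), -39) = Rational(-5200, 3)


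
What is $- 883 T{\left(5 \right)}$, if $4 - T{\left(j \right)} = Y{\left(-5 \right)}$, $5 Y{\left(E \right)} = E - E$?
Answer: $-3532$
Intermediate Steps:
$Y{\left(E \right)} = 0$ ($Y{\left(E \right)} = \frac{E - E}{5} = \frac{1}{5} \cdot 0 = 0$)
$T{\left(j \right)} = 4$ ($T{\left(j \right)} = 4 - 0 = 4 + 0 = 4$)
$- 883 T{\left(5 \right)} = \left(-883\right) 4 = -3532$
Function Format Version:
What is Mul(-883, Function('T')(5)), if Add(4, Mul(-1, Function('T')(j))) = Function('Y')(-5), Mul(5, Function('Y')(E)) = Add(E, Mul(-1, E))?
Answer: -3532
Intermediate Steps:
Function('Y')(E) = 0 (Function('Y')(E) = Mul(Rational(1, 5), Add(E, Mul(-1, E))) = Mul(Rational(1, 5), 0) = 0)
Function('T')(j) = 4 (Function('T')(j) = Add(4, Mul(-1, 0)) = Add(4, 0) = 4)
Mul(-883, Function('T')(5)) = Mul(-883, 4) = -3532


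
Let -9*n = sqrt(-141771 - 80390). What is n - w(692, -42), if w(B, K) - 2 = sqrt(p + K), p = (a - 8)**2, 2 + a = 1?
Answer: -2 - sqrt(39) - I*sqrt(222161)/9 ≈ -8.245 - 52.371*I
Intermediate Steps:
a = -1 (a = -2 + 1 = -1)
p = 81 (p = (-1 - 8)**2 = (-9)**2 = 81)
n = -I*sqrt(222161)/9 (n = -sqrt(-141771 - 80390)/9 = -I*sqrt(222161)/9 ≈ -52.371*I)
w(B, K) = 2 + sqrt(81 + K)
n - w(692, -42) = -I*sqrt(222161)/9 - (2 + sqrt(81 - 42)) = -I*sqrt(222161)/9 - (2 + sqrt(39)) = -I*sqrt(222161)/9 + (-2 - sqrt(39)) = -2 - sqrt(39) - I*sqrt(222161)/9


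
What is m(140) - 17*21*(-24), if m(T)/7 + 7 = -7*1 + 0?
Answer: 8470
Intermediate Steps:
m(T) = -98 (m(T) = -49 + 7*(-7*1 + 0) = -49 + 7*(-7 + 0) = -49 + 7*(-7) = -49 - 49 = -98)
m(140) - 17*21*(-24) = -98 - 17*21*(-24) = -98 - 357*(-24) = -98 - 1*(-8568) = -98 + 8568 = 8470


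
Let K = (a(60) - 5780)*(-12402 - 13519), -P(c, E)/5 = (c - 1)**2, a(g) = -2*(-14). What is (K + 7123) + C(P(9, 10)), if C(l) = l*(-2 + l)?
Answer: 149207755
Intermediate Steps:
a(g) = 28
P(c, E) = -5*(-1 + c)**2 (P(c, E) = -5*(c - 1)**2 = -5*(-1 + c)**2)
K = 149097592 (K = (28 - 5780)*(-12402 - 13519) = -5752*(-25921) = 149097592)
(K + 7123) + C(P(9, 10)) = (149097592 + 7123) + (-5*(-1 + 9)**2)*(-2 - 5*(-1 + 9)**2) = 149104715 + (-5*8**2)*(-2 - 5*8**2) = 149104715 + (-5*64)*(-2 - 5*64) = 149104715 - 320*(-2 - 320) = 149104715 - 320*(-322) = 149104715 + 103040 = 149207755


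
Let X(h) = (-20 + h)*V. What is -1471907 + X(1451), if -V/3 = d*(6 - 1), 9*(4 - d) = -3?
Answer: -1564922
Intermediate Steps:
d = 13/3 (d = 4 - ⅑*(-3) = 4 + ⅓ = 13/3 ≈ 4.3333)
V = -65 (V = -13*(6 - 1) = -13*5 = -3*65/3 = -65)
X(h) = 1300 - 65*h (X(h) = (-20 + h)*(-65) = 1300 - 65*h)
-1471907 + X(1451) = -1471907 + (1300 - 65*1451) = -1471907 + (1300 - 94315) = -1471907 - 93015 = -1564922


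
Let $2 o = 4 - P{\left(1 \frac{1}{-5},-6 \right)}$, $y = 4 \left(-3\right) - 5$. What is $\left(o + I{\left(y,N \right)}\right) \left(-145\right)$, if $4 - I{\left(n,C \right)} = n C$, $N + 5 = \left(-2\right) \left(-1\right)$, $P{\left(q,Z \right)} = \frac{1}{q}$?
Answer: $\frac{12325}{2} \approx 6162.5$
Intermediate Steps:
$y = -17$ ($y = -12 - 5 = -17$)
$o = \frac{9}{2}$ ($o = \frac{4 - \frac{1}{1 \frac{1}{-5}}}{2} = \frac{4 - \frac{1}{1 \left(- \frac{1}{5}\right)}}{2} = \frac{4 - \frac{1}{- \frac{1}{5}}}{2} = \frac{4 - -5}{2} = \frac{4 + 5}{2} = \frac{1}{2} \cdot 9 = \frac{9}{2} \approx 4.5$)
$N = -3$ ($N = -5 - -2 = -5 + 2 = -3$)
$I{\left(n,C \right)} = 4 - C n$ ($I{\left(n,C \right)} = 4 - n C = 4 - C n$)
$\left(o + I{\left(y,N \right)}\right) \left(-145\right) = \left(\frac{9}{2} + \left(4 - \left(-3\right) \left(-17\right)\right)\right) \left(-145\right) = \left(\frac{9}{2} + \left(4 - 51\right)\right) \left(-145\right) = \left(\frac{9}{2} - 47\right) \left(-145\right) = \left(- \frac{85}{2}\right) \left(-145\right) = \frac{12325}{2}$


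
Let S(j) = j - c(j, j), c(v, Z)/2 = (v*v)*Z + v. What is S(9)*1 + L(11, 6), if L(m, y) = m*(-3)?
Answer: -1500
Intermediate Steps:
c(v, Z) = 2*v + 2*Z*v**2 (c(v, Z) = 2*((v*v)*Z + v) = 2*(v**2*Z + v) = 2*(Z*v**2 + v) = 2*(v + Z*v**2) = 2*v + 2*Z*v**2)
L(m, y) = -3*m
S(j) = j - 2*j*(1 + j**2) (S(j) = j - 2*j*(1 + j*j) = j - 2*j*(1 + j**2))
S(9)*1 + L(11, 6) = (-1*9 - 2*9**3)*1 - 3*11 = (-9 - 2*729)*1 - 33 = (-9 - 1458)*1 - 33 = -1467*1 - 33 = -1467 - 33 = -1500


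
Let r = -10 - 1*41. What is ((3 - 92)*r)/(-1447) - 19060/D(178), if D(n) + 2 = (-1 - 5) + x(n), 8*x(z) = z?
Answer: -110578003/82479 ≈ -1340.7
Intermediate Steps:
r = -51 (r = -10 - 41 = -51)
x(z) = z/8
D(n) = -8 + n/8 (D(n) = -2 + ((-1 - 5) + n/8) = -2 + (-6 + n/8) = -8 + n/8)
((3 - 92)*r)/(-1447) - 19060/D(178) = ((3 - 92)*(-51))/(-1447) - 19060/(-8 + (1/8)*178) = -89*(-51)*(-1/1447) - 19060/(-8 + 89/4) = 4539*(-1/1447) - 19060/57/4 = -4539/1447 - 19060*4/57 = -4539/1447 - 76240/57 = -110578003/82479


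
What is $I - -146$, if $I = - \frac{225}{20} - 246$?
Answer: $- \frac{445}{4} \approx -111.25$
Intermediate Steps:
$I = - \frac{1029}{4}$ ($I = \left(-225\right) \frac{1}{20} - 246 = - \frac{45}{4} - 246 = - \frac{1029}{4} \approx -257.25$)
$I - -146 = - \frac{1029}{4} - -146 = - \frac{1029}{4} + 146 = - \frac{445}{4}$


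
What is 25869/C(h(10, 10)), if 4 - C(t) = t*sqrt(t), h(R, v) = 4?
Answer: -25869/4 ≈ -6467.3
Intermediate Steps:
C(t) = 4 - t**(3/2) (C(t) = 4 - t*sqrt(t) = 4 - t**(3/2))
25869/C(h(10, 10)) = 25869/(4 - 4**(3/2)) = 25869/(4 - 1*8) = 25869/(4 - 8) = 25869/(-4) = 25869*(-1/4) = -25869/4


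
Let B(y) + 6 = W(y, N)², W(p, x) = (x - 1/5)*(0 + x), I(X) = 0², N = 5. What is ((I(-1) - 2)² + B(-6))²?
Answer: 329476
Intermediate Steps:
I(X) = 0
W(p, x) = x*(-⅕ + x) (W(p, x) = (x - 1*⅕)*x = (x - ⅕)*x = (-⅕ + x)*x = x*(-⅕ + x))
B(y) = 570 (B(y) = -6 + (5*(-⅕ + 5))² = -6 + (5*(24/5))² = -6 + 24² = -6 + 576 = 570)
((I(-1) - 2)² + B(-6))² = ((0 - 2)² + 570)² = ((-2)² + 570)² = (4 + 570)² = 574² = 329476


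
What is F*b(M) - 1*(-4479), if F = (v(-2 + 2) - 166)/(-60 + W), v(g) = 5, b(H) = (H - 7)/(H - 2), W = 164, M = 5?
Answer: 698885/156 ≈ 4480.0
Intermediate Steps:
b(H) = (-7 + H)/(-2 + H)
F = -161/104 (F = (5 - 166)/(-60 + 164) = -161/104 ≈ -1.5481)
F*b(M) - 1*(-4479) = -161*(-7 + 5)/(104*(-2 + 5)) - 1*(-4479) = -161*(-2)/(104*3) + 4479 = -161*(-2)/312 + 4479 = -161/104*(-⅔) + 4479 = 161/156 + 4479 = 698885/156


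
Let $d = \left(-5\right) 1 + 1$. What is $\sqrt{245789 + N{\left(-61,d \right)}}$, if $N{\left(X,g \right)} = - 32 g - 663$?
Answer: $\sqrt{245254} \approx 495.23$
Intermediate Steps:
$d = -4$ ($d = -5 + 1 = -4$)
$N{\left(X,g \right)} = -663 - 32 g$
$\sqrt{245789 + N{\left(-61,d \right)}} = \sqrt{245789 - 535} = \sqrt{245254}$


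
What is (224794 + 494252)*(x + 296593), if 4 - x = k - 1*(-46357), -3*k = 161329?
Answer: 218601728418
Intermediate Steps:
k = -161329/3 (k = -1/3*161329 = -161329/3 ≈ -53776.)
x = 22270/3 (x = 4 - (-161329/3 - 1*(-46357)) = 4 - (-161329/3 + 46357) = 4 - 1*(-22258/3) = 4 + 22258/3 = 22270/3 ≈ 7423.3)
(224794 + 494252)*(x + 296593) = (224794 + 494252)*(22270/3 + 296593) = 719046*(912049/3) = 218601728418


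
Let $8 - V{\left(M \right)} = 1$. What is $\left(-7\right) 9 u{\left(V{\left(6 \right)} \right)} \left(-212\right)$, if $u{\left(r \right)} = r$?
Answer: $93492$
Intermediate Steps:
$V{\left(M \right)} = 7$ ($V{\left(M \right)} = 8 - 1 = 7$)
$\left(-7\right) 9 u{\left(V{\left(6 \right)} \right)} \left(-212\right) = \left(-7\right) 9 \cdot 7 \left(-212\right) = \left(-63\right) 7 \left(-212\right) = \left(-441\right) \left(-212\right) = 93492$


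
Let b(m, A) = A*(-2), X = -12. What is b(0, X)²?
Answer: 576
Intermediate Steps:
b(m, A) = -2*A
b(0, X)² = (-2*(-12))² = 24² = 576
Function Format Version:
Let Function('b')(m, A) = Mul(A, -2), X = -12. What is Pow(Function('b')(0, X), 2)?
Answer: 576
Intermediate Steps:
Function('b')(m, A) = Mul(-2, A)
Pow(Function('b')(0, X), 2) = Pow(Mul(-2, -12), 2) = Pow(24, 2) = 576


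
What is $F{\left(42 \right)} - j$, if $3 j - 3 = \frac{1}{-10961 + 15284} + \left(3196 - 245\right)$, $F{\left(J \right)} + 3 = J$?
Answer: $- \frac{12264352}{12969} \approx -945.67$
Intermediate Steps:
$F{\left(J \right)} = -3 + J$
$j = \frac{12770143}{12969}$ ($j = 1 + \frac{\frac{1}{-10961 + 15284} + \left(3196 - 245\right)}{3} = 1 + \frac{\frac{1}{4323} + 2951}{3} = 1 + \frac{1}{3} \cdot \frac{12757174}{4323} = 1 + \frac{12757174}{12969} = \frac{12770143}{12969} \approx 984.67$)
$F{\left(42 \right)} - j = \left(-3 + 42\right) - \frac{12770143}{12969} = 39 - \frac{12770143}{12969} = - \frac{12264352}{12969}$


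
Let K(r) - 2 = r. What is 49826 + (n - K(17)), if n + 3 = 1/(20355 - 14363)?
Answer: 298425569/5992 ≈ 49804.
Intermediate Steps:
n = -17975/5992 (n = -3 + 1/(20355 - 14363) = -3 + 1/5992 = -17975/5992 ≈ -2.9998)
K(r) = 2 + r
49826 + (n - K(17)) = 49826 + (-17975/5992 - (2 + 17)) = 49826 + (-17975/5992 - 1*19) = 49826 + (-17975/5992 - 19) = 49826 - 131823/5992 = 298425569/5992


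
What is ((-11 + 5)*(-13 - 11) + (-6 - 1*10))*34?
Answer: 4352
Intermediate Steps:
((-11 + 5)*(-13 - 11) + (-6 - 1*10))*34 = (-6*(-24) + (-6 - 10))*34 = (144 - 16)*34 = 128*34 = 4352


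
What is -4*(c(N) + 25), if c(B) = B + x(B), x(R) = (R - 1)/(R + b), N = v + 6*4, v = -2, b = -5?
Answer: -3280/17 ≈ -192.94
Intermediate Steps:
N = 22 (N = -2 + 6*4 = -2 + 24 = 22)
x(R) = (-1 + R)/(-5 + R) (x(R) = (R - 1)/(R - 5) = (-1 + R)/(-5 + R))
c(B) = B + (-1 + B)/(-5 + B)
-4*(c(N) + 25) = -4*((-1 + 22 + 22*(-5 + 22))/(-5 + 22) + 25) = -4*((-1 + 22 + 22*17)/17 + 25) = -4*((-1 + 22 + 374)/17 + 25) = -4*((1/17)*395 + 25) = -4*(395/17 + 25) = -4*820/17 = -3280/17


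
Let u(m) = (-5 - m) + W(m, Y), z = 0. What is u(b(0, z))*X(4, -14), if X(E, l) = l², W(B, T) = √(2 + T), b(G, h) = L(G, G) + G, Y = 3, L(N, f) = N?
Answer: -980 + 196*√5 ≈ -541.73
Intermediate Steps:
b(G, h) = 2*G (b(G, h) = G + G = 2*G)
u(m) = -5 + √5 - m (u(m) = (-5 - m) + √(2 + 3) = (-5 - m) + √5 = -5 + √5 - m)
u(b(0, z))*X(4, -14) = (-5 + √5 - 2*0)*(-14)² = (-5 + √5 - 1*0)*196 = (-5 + √5 + 0)*196 = (-5 + √5)*196 = -980 + 196*√5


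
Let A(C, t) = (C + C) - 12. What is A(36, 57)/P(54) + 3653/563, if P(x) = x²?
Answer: 890494/136809 ≈ 6.5090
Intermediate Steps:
A(C, t) = -12 + 2*C (A(C, t) = 2*C - 12 = -12 + 2*C)
A(36, 57)/P(54) + 3653/563 = (-12 + 2*36)/(54²) + 3653/563 = (-12 + 72)/2916 + 3653*(1/563) = 60*(1/2916) + 3653/563 = 5/243 + 3653/563 = 890494/136809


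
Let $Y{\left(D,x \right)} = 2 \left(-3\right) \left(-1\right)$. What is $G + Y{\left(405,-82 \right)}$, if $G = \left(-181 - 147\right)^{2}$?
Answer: $107590$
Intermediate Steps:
$Y{\left(D,x \right)} = 6$ ($Y{\left(D,x \right)} = \left(-6\right) \left(-1\right) = 6$)
$G = 107584$ ($G = \left(-328\right)^{2} = 107584$)
$G + Y{\left(405,-82 \right)} = 107584 + 6 = 107590$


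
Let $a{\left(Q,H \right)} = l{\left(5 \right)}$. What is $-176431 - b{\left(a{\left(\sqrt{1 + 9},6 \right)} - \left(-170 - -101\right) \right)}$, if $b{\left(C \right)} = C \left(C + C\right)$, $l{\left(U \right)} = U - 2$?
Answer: $-186799$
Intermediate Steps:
$l{\left(U \right)} = -2 + U$
$a{\left(Q,H \right)} = 3$ ($a{\left(Q,H \right)} = -2 + 5 = 3$)
$b{\left(C \right)} = 2 C^{2}$ ($b{\left(C \right)} = C 2 C = 2 C^{2}$)
$-176431 - b{\left(a{\left(\sqrt{1 + 9},6 \right)} - \left(-170 - -101\right) \right)} = -176431 - 2 \left(3 - \left(-170 - -101\right)\right)^{2} = -176431 - 2 \left(3 - \left(-170 + 101\right)\right)^{2} = -176431 - 2 \left(3 - -69\right)^{2} = -176431 - 2 \left(3 + 69\right)^{2} = -176431 - 2 \cdot 72^{2} = -176431 - 2 \cdot 5184 = -176431 - 10368 = -186799$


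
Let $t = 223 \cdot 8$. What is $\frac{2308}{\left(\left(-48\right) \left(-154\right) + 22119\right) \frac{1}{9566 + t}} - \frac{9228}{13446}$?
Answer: $\frac{724190122}{816471} \approx 886.98$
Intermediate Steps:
$t = 1784$
$\frac{2308}{\left(\left(-48\right) \left(-154\right) + 22119\right) \frac{1}{9566 + t}} - \frac{9228}{13446} = \frac{2308}{\left(\left(-48\right) \left(-154\right) + 22119\right) \frac{1}{9566 + 1784}} - \frac{9228}{13446} = \frac{2308}{\left(7392 + 22119\right) \frac{1}{11350}} - \frac{1538}{2241} = \frac{2308}{29511 \cdot \frac{1}{11350}} - \frac{1538}{2241} = \frac{2308}{\frac{29511}{11350}} - \frac{1538}{2241} = 2308 \cdot \frac{11350}{29511} - \frac{1538}{2241} = \frac{26195800}{29511} - \frac{1538}{2241} = \frac{724190122}{816471}$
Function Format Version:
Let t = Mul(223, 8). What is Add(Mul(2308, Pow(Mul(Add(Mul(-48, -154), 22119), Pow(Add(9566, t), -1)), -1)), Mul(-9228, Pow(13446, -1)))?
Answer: Rational(724190122, 816471) ≈ 886.98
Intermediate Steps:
t = 1784
Add(Mul(2308, Pow(Mul(Add(Mul(-48, -154), 22119), Pow(Add(9566, t), -1)), -1)), Mul(-9228, Pow(13446, -1))) = Add(Mul(2308, Pow(Mul(Add(Mul(-48, -154), 22119), Pow(Add(9566, 1784), -1)), -1)), Mul(-9228, Pow(13446, -1))) = Add(Mul(2308, Pow(Mul(Add(7392, 22119), Pow(11350, -1)), -1)), Mul(-9228, Rational(1, 13446))) = Add(Mul(2308, Pow(Mul(29511, Rational(1, 11350)), -1)), Rational(-1538, 2241)) = Add(Mul(2308, Pow(Rational(29511, 11350), -1)), Rational(-1538, 2241)) = Add(Mul(2308, Rational(11350, 29511)), Rational(-1538, 2241)) = Add(Rational(26195800, 29511), Rational(-1538, 2241)) = Rational(724190122, 816471)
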